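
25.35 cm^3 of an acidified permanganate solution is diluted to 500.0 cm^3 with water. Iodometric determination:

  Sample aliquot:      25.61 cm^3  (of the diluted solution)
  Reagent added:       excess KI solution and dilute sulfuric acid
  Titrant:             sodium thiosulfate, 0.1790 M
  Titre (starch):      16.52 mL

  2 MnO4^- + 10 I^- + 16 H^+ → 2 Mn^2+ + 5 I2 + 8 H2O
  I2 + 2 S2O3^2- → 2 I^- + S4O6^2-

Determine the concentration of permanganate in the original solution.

n(S2O3^2-) = 0.01652 × 0.1790 = 2.957 × 10^-3 mol
n(I2) = n(S2O3^2-)/2 = 1.479 × 10^-3 mol
From the 2:5 ratio, n(MnO4^-) in the aliquot = 2/5 × 1.479 × 10^-3 = 5.914 × 10^-4 mol
[MnO4^-]_dilute = 5.914 × 10^-4 / 0.02561 = 0.02309 mol/L
[MnO4^-]_original = 0.02309 × 500.0/25.35 = 0.4555 mol/L

0.4555 M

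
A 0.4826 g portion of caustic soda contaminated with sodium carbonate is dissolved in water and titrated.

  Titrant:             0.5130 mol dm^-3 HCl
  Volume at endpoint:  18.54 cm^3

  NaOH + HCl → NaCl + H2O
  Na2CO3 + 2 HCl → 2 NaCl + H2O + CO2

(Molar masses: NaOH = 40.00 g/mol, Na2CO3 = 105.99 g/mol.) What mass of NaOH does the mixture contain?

0.06598 g

n(HCl) = 0.01854 × 0.5130 = 9.511 × 10^-3 mol
Let x = n(NaOH), y = n(Na2CO3).
Titrant: 1x + 2y = 9.511 × 10^-3;  mass: 40.00x + 105.99y = 0.4826
Solving, x = 1.650 × 10^-3 mol, y = 3.931 × 10^-3 mol
mass of NaOH = 1.650 × 10^-3 × 40.00 = 0.06598 g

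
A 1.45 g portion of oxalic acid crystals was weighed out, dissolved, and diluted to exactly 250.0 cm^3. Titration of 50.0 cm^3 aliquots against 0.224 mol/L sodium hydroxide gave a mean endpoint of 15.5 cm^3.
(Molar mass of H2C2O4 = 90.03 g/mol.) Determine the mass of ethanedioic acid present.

H2C2O4 + 2 NaOH → Na2C2O4 + 2 H2O
n(NaOH) per titration = 0.0155 × 0.224 = 3.47 × 10^-3 mol
From the 1:2 ratio, n(H2C2O4) in each aliquot = 1/2 × 3.47 × 10^-3 = 1.74 × 10^-3 mol
n(H2C2O4) in the whole flask = 1.74 × 10^-3 × 250.0/50.0 = 8.68 × 10^-3 mol
mass of H2C2O4 = 8.68 × 10^-3 × 90.03 = 0.781 g

0.781 g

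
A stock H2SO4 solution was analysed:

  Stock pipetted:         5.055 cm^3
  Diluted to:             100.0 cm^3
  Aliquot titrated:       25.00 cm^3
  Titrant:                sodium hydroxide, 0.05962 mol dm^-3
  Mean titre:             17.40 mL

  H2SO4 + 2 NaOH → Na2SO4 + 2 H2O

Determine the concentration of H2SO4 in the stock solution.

0.4104 mol/L

n(NaOH) = 0.01740 × 0.05962 = 1.037 × 10^-3 mol
From the 1:2 ratio, n(H2SO4) in the aliquot = 1/2 × 1.037 × 10^-3 = 5.187 × 10^-4 mol
[H2SO4]_dilute = 5.187 × 10^-4 / 0.02500 = 0.02075 mol/L
Dilution factor = 100.0 / 5.055 = 19.78
[H2SO4]_stock = 0.02075 × 19.78 = 0.4104 mol/L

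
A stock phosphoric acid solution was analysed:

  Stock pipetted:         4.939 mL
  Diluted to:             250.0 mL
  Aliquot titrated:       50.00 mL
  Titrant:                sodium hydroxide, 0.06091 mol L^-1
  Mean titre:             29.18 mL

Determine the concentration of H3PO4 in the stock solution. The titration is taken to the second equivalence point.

H3PO4 + 2 NaOH → Na2HPO4 + 2 H2O
n(NaOH) = 0.02918 × 0.06091 = 1.777 × 10^-3 mol
From the 1:2 ratio, n(H3PO4) in the aliquot = 1/2 × 1.777 × 10^-3 = 8.887 × 10^-4 mol
[H3PO4]_dilute = 8.887 × 10^-4 / 0.05000 = 0.01777 mol/L
Dilution factor = 250.0 / 4.939 = 50.62
[H3PO4]_stock = 0.01777 × 50.62 = 0.8997 mol/L

0.8997 mol/L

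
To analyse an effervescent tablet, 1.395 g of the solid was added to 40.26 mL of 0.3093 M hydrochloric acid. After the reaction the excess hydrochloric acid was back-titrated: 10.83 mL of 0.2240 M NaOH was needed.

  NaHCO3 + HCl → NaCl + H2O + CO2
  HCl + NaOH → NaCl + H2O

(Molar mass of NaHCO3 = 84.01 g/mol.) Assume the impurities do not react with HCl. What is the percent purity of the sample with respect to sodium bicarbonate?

n(HCl) added = 0.04026 × 0.3093 = 0.01245 mol
n(NaOH) used in back-titration = 0.01083 × 0.2240 = 2.426 × 10^-3 mol
n(HCl) left over = 2.426 × 10^-3 mol (1:1 ratio)
n(HCl) consumed by analyte = 0.01245 − 2.426 × 10^-3 = 0.01003 mol
n(NaHCO3) = 0.01003 mol (1:1 ratio)
mass of NaHCO3 = 0.01003 × 84.01 = 0.8423 g
% NaHCO3 = 0.8423 / 1.395 × 100 = 60.38 %

60.38 %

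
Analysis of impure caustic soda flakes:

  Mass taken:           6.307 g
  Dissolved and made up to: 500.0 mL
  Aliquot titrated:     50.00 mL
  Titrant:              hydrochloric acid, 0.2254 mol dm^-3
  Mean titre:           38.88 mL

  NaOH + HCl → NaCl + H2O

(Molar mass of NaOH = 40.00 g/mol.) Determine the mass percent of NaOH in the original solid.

55.58 %

n(HCl) per titration = 0.03888 × 0.2254 = 8.764 × 10^-3 mol
n(NaOH) in each aliquot = 8.764 × 10^-3 mol (1:1 ratio)
n(NaOH) in the whole flask = 8.764 × 10^-3 × 500.0/50.00 = 0.08764 mol
mass of NaOH = 0.08764 × 40.00 = 3.505 g
% NaOH = 3.505 / 6.307 × 100 = 55.58 %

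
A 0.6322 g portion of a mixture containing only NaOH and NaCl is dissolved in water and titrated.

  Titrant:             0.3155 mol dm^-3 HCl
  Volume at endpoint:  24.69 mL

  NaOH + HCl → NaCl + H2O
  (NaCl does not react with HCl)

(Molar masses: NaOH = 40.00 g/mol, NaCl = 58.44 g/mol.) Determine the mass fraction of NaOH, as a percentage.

n(HCl) = 0.02469 × 0.3155 = 7.790 × 10^-3 mol
Let x = n(NaOH), y = n(NaCl).
Titrant: 1x = 7.790 × 10^-3;  mass: 40.00x + 58.44y = 0.6322
Solving, x = 7.790 × 10^-3 mol, y = 5.486 × 10^-3 mol
mass of NaOH = 7.790 × 10^-3 × 40.00 = 0.3116 g
% NaOH = 0.3116 / 0.6322 × 100 = 49.29 %

49.29 %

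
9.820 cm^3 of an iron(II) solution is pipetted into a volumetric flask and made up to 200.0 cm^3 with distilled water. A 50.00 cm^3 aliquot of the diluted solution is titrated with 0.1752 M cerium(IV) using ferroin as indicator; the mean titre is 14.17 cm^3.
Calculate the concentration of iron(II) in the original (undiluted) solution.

1.011 M

Ce^4+ + Fe^2+ → Ce^3+ + Fe^3+
n(Ce4+) = 0.01417 × 0.1752 = 2.483 × 10^-3 mol
n(Fe2+) in the aliquot = 2.483 × 10^-3 mol (1:1 ratio)
[Fe2+]_dilute = 2.483 × 10^-3 / 0.05000 = 0.04965 mol/L
Dilution factor = 200.0 / 9.820 = 20.37
[Fe2+]_stock = 0.04965 × 20.37 = 1.011 mol/L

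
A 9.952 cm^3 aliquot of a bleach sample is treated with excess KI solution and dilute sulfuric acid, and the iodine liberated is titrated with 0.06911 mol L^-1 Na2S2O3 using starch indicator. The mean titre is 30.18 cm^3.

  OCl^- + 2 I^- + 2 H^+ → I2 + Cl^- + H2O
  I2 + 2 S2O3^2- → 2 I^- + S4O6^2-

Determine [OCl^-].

0.1048 mol/L

n(S2O3^2-) = 0.03018 × 0.06911 = 2.086 × 10^-3 mol
n(I2) = n(S2O3^2-)/2 = 1.043 × 10^-3 mol
n(OCl^-) in the aliquot = 1.043 × 10^-3 mol (1:1 ratio)
[OCl^-] = 1.043 × 10^-3 / 0.009952 = 0.1048 mol/L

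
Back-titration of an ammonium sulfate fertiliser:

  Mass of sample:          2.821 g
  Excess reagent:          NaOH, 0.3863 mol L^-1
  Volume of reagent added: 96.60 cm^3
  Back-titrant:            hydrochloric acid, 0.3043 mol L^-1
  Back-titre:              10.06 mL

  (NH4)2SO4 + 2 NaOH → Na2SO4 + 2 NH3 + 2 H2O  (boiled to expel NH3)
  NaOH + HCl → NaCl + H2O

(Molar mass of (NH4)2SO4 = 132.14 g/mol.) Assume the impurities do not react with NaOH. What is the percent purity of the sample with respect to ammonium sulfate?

n(NaOH) added = 0.09660 × 0.3863 = 0.03732 mol
n(HCl) used in back-titration = 0.01006 × 0.3043 = 3.061 × 10^-3 mol
n(NaOH) left over = 3.061 × 10^-3 mol (1:1 ratio)
n(NaOH) consumed by analyte = 0.03732 − 3.061 × 10^-3 = 0.03426 mol
From the 1:2 ratio, n((NH4)2SO4) = 1/2 × 0.03426 = 0.01713 mol
mass of (NH4)2SO4 = 0.01713 × 132.14 = 2.263 g
% (NH4)2SO4 = 2.263 / 2.821 × 100 = 80.23 %

80.23 %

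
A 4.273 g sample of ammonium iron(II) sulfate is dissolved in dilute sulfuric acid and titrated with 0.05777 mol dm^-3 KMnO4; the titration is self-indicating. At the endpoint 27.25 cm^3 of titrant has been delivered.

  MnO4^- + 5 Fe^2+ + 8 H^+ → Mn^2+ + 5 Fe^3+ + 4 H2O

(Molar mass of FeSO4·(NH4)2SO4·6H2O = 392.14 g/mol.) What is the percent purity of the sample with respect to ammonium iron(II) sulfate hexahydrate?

n(KMnO4) = 0.02725 L × 0.05777 mol/L = 1.574 × 10^-3 mol
From the 5:1 ratio, n(FeSO4·(NH4)2SO4·6H2O) = 5/1 × 1.574 × 10^-3 = 7.871 × 10^-3 mol
mass of FeSO4·(NH4)2SO4·6H2O = 7.871 × 10^-3 × 392.14 g/mol = 3.087 g
% FeSO4·(NH4)2SO4·6H2O = 3.087 / 4.273 × 100 = 72.23 %

72.23 %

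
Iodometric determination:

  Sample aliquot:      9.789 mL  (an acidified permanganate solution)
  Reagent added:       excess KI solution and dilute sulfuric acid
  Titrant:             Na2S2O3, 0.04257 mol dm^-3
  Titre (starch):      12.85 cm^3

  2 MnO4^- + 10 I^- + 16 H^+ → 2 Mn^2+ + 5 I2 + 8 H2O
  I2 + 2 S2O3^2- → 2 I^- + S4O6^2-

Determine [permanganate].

0.01118 mol/L

n(S2O3^2-) = 0.01285 × 0.04257 = 5.470 × 10^-4 mol
n(I2) = n(S2O3^2-)/2 = 2.735 × 10^-4 mol
From the 2:5 ratio, n(MnO4^-) in the aliquot = 2/5 × 2.735 × 10^-4 = 1.094 × 10^-4 mol
[MnO4^-] = 1.094 × 10^-4 / 0.009789 = 0.01118 mol/L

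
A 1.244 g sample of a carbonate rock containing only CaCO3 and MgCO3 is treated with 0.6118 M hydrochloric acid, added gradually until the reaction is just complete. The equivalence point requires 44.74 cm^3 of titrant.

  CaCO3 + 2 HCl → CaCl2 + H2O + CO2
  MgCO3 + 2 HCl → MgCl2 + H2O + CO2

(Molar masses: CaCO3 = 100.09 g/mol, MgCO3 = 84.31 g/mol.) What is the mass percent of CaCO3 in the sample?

45.96 %

n(HCl) = 0.04474 × 0.6118 = 0.02737 mol
Let x = n(CaCO3), y = n(MgCO3).
Titrant: 2x + 2y = 0.02737;  mass: 100.09x + 84.31y = 1.244
Solving, x = 5.712 × 10^-3 mol, y = 7.974 × 10^-3 mol
mass of CaCO3 = 5.712 × 10^-3 × 100.09 = 0.5717 g
% CaCO3 = 0.5717 / 1.244 × 100 = 45.96 %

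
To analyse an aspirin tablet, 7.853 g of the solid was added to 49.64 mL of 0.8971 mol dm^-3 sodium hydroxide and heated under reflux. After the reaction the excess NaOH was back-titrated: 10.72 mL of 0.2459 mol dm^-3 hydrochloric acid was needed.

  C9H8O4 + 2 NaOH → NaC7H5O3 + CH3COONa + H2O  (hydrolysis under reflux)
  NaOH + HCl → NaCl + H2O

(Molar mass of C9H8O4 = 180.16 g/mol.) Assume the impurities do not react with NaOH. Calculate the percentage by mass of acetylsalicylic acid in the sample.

n(NaOH) added = 0.04964 × 0.8971 = 0.04453 mol
n(HCl) used in back-titration = 0.01072 × 0.2459 = 2.636 × 10^-3 mol
n(NaOH) left over = 2.636 × 10^-3 mol (1:1 ratio)
n(NaOH) consumed by analyte = 0.04453 − 2.636 × 10^-3 = 0.04190 mol
From the 1:2 ratio, n(C9H8O4) = 1/2 × 0.04190 = 0.02095 mol
mass of C9H8O4 = 0.02095 × 180.16 = 3.774 g
% C9H8O4 = 3.774 / 7.853 × 100 = 48.06 %

48.06 %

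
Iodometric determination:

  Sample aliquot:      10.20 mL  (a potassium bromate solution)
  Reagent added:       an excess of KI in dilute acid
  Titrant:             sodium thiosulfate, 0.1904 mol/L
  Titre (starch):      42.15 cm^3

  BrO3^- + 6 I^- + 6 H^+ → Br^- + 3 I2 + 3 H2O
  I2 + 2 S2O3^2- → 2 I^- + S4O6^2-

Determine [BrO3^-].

0.1311 mol/L

n(S2O3^2-) = 0.04215 × 0.1904 = 8.025 × 10^-3 mol
n(I2) = n(S2O3^2-)/2 = 4.013 × 10^-3 mol
From the 1:3 ratio, n(BrO3^-) in the aliquot = 1/3 × 4.013 × 10^-3 = 1.338 × 10^-3 mol
[BrO3^-] = 1.338 × 10^-3 / 0.01020 = 0.1311 mol/L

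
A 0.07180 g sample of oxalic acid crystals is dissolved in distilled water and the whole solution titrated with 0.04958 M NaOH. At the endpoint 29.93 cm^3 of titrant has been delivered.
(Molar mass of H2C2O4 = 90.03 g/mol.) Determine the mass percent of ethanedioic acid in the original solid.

H2C2O4 + 2 NaOH → Na2C2O4 + 2 H2O
n(NaOH) = 0.02993 L × 0.04958 mol/L = 1.484 × 10^-3 mol
From the 1:2 ratio, n(H2C2O4) = 1/2 × 1.484 × 10^-3 = 7.420 × 10^-4 mol
mass of H2C2O4 = 7.420 × 10^-4 × 90.03 g/mol = 0.06680 g
% H2C2O4 = 0.06680 / 0.07180 × 100 = 93.03 %

93.03 %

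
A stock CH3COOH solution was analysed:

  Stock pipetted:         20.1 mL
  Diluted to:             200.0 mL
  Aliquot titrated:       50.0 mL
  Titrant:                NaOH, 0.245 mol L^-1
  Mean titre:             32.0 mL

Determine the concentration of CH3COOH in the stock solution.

CH3COOH + NaOH → CH3COONa + H2O
n(NaOH) = 0.0320 × 0.245 = 7.84 × 10^-3 mol
n(CH3COOH) in the aliquot = 7.84 × 10^-3 mol (1:1 ratio)
[CH3COOH]_dilute = 7.84 × 10^-3 / 0.0500 = 0.157 mol/L
Dilution factor = 200.0 / 20.1 = 9.950
[CH3COOH]_stock = 0.157 × 9.950 = 1.56 mol/L

1.56 mol/L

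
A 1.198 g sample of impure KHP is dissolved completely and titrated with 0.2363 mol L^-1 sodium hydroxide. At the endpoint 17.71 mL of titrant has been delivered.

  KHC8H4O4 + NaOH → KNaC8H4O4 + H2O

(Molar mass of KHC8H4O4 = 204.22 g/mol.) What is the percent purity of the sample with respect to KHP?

n(NaOH) = 0.01771 L × 0.2363 mol/L = 4.185 × 10^-3 mol
n(KHC8H4O4) = 4.185 × 10^-3 mol (1:1 ratio)
mass of KHC8H4O4 = 4.185 × 10^-3 × 204.22 g/mol = 0.8546 g
% KHC8H4O4 = 0.8546 / 1.198 × 100 = 71.34 %

71.34 %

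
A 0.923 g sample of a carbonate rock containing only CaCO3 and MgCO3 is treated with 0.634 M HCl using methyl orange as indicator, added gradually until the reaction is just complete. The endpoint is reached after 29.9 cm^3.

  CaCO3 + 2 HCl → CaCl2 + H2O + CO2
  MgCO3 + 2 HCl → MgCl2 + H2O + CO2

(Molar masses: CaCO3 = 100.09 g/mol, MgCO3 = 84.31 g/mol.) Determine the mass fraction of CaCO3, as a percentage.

n(HCl) = 0.0299 × 0.634 = 0.0190 mol
Let x = n(CaCO3), y = n(MgCO3).
Titrant: 2x + 2y = 0.0190;  mass: 100.09x + 84.31y = 0.923
Solving, x = 7.85 × 10^-3 mol, y = 1.63 × 10^-3 mol
mass of CaCO3 = 7.85 × 10^-3 × 100.09 = 0.786 g
% CaCO3 = 0.786 / 0.923 × 100 = 85.1 %

85.1 %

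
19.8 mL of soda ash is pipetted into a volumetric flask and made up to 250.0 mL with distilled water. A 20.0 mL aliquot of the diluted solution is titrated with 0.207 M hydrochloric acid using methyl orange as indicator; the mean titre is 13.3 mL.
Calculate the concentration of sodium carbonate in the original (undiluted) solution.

Na2CO3 + 2 HCl → 2 NaCl + H2O + CO2
n(HCl) = 0.0133 × 0.207 = 2.75 × 10^-3 mol
From the 1:2 ratio, n(Na2CO3) in the aliquot = 1/2 × 2.75 × 10^-3 = 1.38 × 10^-3 mol
[Na2CO3]_dilute = 1.38 × 10^-3 / 0.0200 = 0.0688 mol/L
Dilution factor = 250.0 / 19.8 = 12.63
[Na2CO3]_stock = 0.0688 × 12.63 = 0.869 mol/L

0.869 M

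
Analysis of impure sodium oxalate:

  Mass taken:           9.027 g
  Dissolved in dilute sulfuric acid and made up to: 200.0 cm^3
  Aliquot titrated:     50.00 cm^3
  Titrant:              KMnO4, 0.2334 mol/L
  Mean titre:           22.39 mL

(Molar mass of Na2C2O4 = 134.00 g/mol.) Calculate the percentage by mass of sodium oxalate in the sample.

2 MnO4^- + 5 C2O4^2- + 16 H^+ → 2 Mn^2+ + 10 CO2 + 8 H2O
n(KMnO4) per titration = 0.02239 × 0.2334 = 5.226 × 10^-3 mol
From the 5:2 ratio, n(Na2C2O4) in each aliquot = 5/2 × 5.226 × 10^-3 = 0.01306 mol
n(Na2C2O4) in the whole flask = 0.01306 × 200.0/50.00 = 0.05226 mol
mass of Na2C2O4 = 0.05226 × 134.00 = 7.003 g
% Na2C2O4 = 7.003 / 9.027 × 100 = 77.57 %

77.57 %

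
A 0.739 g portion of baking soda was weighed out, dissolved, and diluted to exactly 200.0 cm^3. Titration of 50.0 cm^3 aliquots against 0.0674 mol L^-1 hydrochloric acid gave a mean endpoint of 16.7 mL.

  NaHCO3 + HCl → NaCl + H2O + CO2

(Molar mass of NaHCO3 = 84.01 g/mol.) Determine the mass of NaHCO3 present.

0.378 g

n(HCl) per titration = 0.0167 × 0.0674 = 1.13 × 10^-3 mol
n(NaHCO3) in each aliquot = 1.13 × 10^-3 mol (1:1 ratio)
n(NaHCO3) in the whole flask = 1.13 × 10^-3 × 200.0/50.0 = 4.50 × 10^-3 mol
mass of NaHCO3 = 4.50 × 10^-3 × 84.01 = 0.378 g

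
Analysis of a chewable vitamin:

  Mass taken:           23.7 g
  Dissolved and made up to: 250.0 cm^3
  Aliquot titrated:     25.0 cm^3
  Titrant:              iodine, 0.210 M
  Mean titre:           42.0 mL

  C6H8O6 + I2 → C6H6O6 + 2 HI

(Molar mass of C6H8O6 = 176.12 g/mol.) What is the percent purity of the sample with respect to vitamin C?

n(I2) per titration = 0.0420 × 0.210 = 8.82 × 10^-3 mol
n(C6H8O6) in each aliquot = 8.82 × 10^-3 mol (1:1 ratio)
n(C6H8O6) in the whole flask = 8.82 × 10^-3 × 250.0/25.0 = 0.0882 mol
mass of C6H8O6 = 0.0882 × 176.12 = 15.5 g
% C6H8O6 = 15.5 / 23.7 × 100 = 65.5 %

65.5 %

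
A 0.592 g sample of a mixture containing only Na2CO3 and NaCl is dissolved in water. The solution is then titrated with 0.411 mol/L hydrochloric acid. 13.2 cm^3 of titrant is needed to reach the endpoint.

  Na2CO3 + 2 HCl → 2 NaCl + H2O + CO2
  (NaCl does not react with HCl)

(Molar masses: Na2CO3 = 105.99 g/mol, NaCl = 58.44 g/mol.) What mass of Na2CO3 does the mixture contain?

0.288 g

n(HCl) = 0.0132 × 0.411 = 5.43 × 10^-3 mol
Let x = n(Na2CO3), y = n(NaCl).
Titrant: 2x = 5.43 × 10^-3;  mass: 105.99x + 58.44y = 0.592
Solving, x = 2.71 × 10^-3 mol, y = 5.21 × 10^-3 mol
mass of Na2CO3 = 2.71 × 10^-3 × 105.99 = 0.288 g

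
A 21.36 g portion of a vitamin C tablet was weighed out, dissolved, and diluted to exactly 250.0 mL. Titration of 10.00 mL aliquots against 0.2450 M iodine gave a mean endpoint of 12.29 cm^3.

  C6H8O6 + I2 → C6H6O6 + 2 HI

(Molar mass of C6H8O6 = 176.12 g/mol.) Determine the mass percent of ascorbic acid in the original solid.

n(I2) per titration = 0.01229 × 0.2450 = 3.011 × 10^-3 mol
n(C6H8O6) in each aliquot = 3.011 × 10^-3 mol (1:1 ratio)
n(C6H8O6) in the whole flask = 3.011 × 10^-3 × 250.0/10.00 = 0.07528 mol
mass of C6H8O6 = 0.07528 × 176.12 = 13.26 g
% C6H8O6 = 13.26 / 21.36 × 100 = 62.07 %

62.07 %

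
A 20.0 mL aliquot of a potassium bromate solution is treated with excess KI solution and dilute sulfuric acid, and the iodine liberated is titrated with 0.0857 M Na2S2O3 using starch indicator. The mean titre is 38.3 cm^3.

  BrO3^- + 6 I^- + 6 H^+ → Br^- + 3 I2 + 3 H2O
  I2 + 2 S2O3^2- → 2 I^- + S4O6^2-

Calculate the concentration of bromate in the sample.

n(S2O3^2-) = 0.0383 × 0.0857 = 3.28 × 10^-3 mol
n(I2) = n(S2O3^2-)/2 = 1.64 × 10^-3 mol
From the 1:3 ratio, n(BrO3^-) in the aliquot = 1/3 × 1.64 × 10^-3 = 5.47 × 10^-4 mol
[BrO3^-] = 5.47 × 10^-4 / 0.0200 = 0.0274 mol/L

0.0274 M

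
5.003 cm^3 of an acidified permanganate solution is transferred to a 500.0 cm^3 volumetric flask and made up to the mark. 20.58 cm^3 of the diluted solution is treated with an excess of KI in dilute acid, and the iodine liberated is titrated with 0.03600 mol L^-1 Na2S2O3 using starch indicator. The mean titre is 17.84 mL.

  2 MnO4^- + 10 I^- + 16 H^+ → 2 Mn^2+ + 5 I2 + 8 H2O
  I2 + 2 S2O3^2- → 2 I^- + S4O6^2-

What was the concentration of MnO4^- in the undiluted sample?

n(S2O3^2-) = 0.01784 × 0.03600 = 6.422 × 10^-4 mol
n(I2) = n(S2O3^2-)/2 = 3.211 × 10^-4 mol
From the 2:5 ratio, n(MnO4^-) in the aliquot = 2/5 × 3.211 × 10^-4 = 1.284 × 10^-4 mol
[MnO4^-]_dilute = 1.284 × 10^-4 / 0.02058 = 0.006241 mol/L
[MnO4^-]_original = 0.006241 × 500.0/5.003 = 0.6238 mol/L

0.6238 mol/L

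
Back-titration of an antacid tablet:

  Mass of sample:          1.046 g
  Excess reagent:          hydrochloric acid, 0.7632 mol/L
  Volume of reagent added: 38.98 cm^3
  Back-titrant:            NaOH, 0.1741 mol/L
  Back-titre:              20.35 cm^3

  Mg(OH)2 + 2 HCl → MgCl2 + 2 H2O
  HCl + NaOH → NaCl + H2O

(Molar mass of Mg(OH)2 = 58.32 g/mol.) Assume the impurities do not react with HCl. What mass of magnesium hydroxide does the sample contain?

0.7642 g

n(HCl) added = 0.03898 × 0.7632 = 0.02975 mol
n(NaOH) used in back-titration = 0.02035 × 0.1741 = 3.543 × 10^-3 mol
n(HCl) left over = 3.543 × 10^-3 mol (1:1 ratio)
n(HCl) consumed by analyte = 0.02975 − 3.543 × 10^-3 = 0.02621 mol
From the 1:2 ratio, n(Mg(OH)2) = 1/2 × 0.02621 = 0.01310 mol
mass of Mg(OH)2 = 0.01310 × 58.32 = 0.7642 g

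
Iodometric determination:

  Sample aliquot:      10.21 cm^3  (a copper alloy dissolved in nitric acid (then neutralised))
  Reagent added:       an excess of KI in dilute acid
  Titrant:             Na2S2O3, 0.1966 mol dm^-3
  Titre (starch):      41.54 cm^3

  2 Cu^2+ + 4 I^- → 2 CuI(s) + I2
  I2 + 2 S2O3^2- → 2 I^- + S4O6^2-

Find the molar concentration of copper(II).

0.7999 mol/L

n(S2O3^2-) = 0.04154 × 0.1966 = 8.167 × 10^-3 mol
n(I2) = n(S2O3^2-)/2 = 4.083 × 10^-3 mol
From the 2:1 ratio, n(Cu2+) in the aliquot = 2/1 × 4.083 × 10^-3 = 8.167 × 10^-3 mol
[Cu2+] = 8.167 × 10^-3 / 0.01021 = 0.7999 mol/L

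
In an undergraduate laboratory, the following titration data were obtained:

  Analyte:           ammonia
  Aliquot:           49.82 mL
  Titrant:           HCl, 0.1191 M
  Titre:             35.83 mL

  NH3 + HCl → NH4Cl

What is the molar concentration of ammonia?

0.08566 M

n(HCl) = 0.03583 L × 0.1191 mol/L = 4.267 × 10^-3 mol
n(NH3) = 4.267 × 10^-3 mol (1:1 mole ratio)
[NH3] = 4.267 × 10^-3 mol / 0.04982 L = 0.08566 mol/L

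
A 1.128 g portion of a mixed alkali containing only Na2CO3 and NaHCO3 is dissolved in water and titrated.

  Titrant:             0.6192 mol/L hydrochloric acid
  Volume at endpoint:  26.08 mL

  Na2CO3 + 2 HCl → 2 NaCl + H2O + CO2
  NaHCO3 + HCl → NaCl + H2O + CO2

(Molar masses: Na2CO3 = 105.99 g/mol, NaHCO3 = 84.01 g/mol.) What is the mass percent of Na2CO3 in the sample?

34.64 %

n(HCl) = 0.02608 × 0.6192 = 0.01615 mol
Let x = n(Na2CO3), y = n(NaHCO3).
Titrant: 2x + 1y = 0.01615;  mass: 105.99x + 84.01y = 1.128
Solving, x = 3.686 × 10^-3 mol, y = 8.776 × 10^-3 mol
mass of Na2CO3 = 3.686 × 10^-3 × 105.99 = 0.3907 g
% Na2CO3 = 0.3907 / 1.128 × 100 = 34.64 %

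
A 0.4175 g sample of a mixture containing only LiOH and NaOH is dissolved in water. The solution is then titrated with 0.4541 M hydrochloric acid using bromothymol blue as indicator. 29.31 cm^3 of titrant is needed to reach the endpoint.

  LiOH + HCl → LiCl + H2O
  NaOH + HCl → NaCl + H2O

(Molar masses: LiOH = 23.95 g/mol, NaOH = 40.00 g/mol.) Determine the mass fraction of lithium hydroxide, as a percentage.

41.06 %

n(HCl) = 0.02931 × 0.4541 = 0.01331 mol
Let x = n(LiOH), y = n(NaOH).
Titrant: 1x + 1y = 0.01331;  mass: 23.95x + 40.00y = 0.4175
Solving, x = 7.158 × 10^-3 mol, y = 6.152 × 10^-3 mol
mass of LiOH = 7.158 × 10^-3 × 23.95 = 0.1714 g
% LiOH = 0.1714 / 0.4175 × 100 = 41.06 %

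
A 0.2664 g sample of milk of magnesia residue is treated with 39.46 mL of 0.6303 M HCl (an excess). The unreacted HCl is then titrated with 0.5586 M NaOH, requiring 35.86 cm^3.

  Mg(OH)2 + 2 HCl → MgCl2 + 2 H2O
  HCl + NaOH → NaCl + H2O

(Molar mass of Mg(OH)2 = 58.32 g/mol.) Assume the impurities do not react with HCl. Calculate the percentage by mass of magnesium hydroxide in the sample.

52.98 %

n(HCl) added = 0.03946 × 0.6303 = 0.02487 mol
n(NaOH) used in back-titration = 0.03586 × 0.5586 = 0.02003 mol
n(HCl) left over = 0.02003 mol (1:1 ratio)
n(HCl) consumed by analyte = 0.02487 − 0.02003 = 4.840 × 10^-3 mol
From the 1:2 ratio, n(Mg(OH)2) = 1/2 × 4.840 × 10^-3 = 2.420 × 10^-3 mol
mass of Mg(OH)2 = 2.420 × 10^-3 × 58.32 = 0.1411 g
% Mg(OH)2 = 0.1411 / 0.2664 × 100 = 52.98 %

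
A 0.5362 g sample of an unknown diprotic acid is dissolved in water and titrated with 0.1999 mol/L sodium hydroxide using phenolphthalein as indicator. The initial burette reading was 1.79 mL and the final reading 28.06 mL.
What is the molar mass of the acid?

n(NaOH) = 0.02627 L × 0.1999 mol/L = 5.251 × 10^-3 mol
From the 1:2 ratio, n(H2A) = 1/2 × 5.251 × 10^-3 = 2.626 × 10^-3 mol
M = m / n = 0.5362 g / 2.626 × 10^-3 mol = 204.2 g/mol

204.2 g/mol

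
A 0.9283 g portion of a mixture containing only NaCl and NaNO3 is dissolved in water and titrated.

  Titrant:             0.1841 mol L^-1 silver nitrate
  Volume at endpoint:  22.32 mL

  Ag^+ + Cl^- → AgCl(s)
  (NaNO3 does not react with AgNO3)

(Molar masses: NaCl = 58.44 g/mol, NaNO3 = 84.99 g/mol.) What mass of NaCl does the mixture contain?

n(AgNO3) = 0.02232 × 0.1841 = 4.109 × 10^-3 mol
Let x = n(NaCl), y = n(NaNO3).
Titrant: 1x = 4.109 × 10^-3;  mass: 58.44x + 84.99y = 0.9283
Solving, x = 4.109 × 10^-3 mol, y = 8.097 × 10^-3 mol
mass of NaCl = 4.109 × 10^-3 × 58.44 = 0.2401 g

0.2401 g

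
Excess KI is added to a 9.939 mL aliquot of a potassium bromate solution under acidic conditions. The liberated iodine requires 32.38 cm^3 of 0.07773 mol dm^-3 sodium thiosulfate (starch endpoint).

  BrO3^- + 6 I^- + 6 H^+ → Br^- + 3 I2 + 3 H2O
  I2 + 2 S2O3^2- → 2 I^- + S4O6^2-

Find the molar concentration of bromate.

n(S2O3^2-) = 0.03238 × 0.07773 = 2.517 × 10^-3 mol
n(I2) = n(S2O3^2-)/2 = 1.258 × 10^-3 mol
From the 1:3 ratio, n(BrO3^-) in the aliquot = 1/3 × 1.258 × 10^-3 = 4.195 × 10^-4 mol
[BrO3^-] = 4.195 × 10^-4 / 0.009939 = 0.04221 mol/L

0.04221 mol/L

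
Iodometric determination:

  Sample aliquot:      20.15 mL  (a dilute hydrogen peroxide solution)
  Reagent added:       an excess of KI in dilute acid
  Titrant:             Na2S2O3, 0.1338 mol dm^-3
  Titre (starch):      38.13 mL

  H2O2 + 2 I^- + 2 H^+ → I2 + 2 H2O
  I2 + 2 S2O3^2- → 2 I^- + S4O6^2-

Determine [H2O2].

n(S2O3^2-) = 0.03813 × 0.1338 = 5.102 × 10^-3 mol
n(I2) = n(S2O3^2-)/2 = 2.551 × 10^-3 mol
n(H2O2) in the aliquot = 2.551 × 10^-3 mol (1:1 ratio)
[H2O2] = 2.551 × 10^-3 / 0.02015 = 0.1266 mol/L

0.1266 mol/L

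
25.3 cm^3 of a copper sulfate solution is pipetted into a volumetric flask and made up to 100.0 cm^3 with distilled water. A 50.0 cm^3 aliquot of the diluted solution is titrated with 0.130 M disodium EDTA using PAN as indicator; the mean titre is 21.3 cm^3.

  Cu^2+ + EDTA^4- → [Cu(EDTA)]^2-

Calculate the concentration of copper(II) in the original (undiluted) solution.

0.219 M

n(EDTA) = 0.0213 × 0.130 = 2.77 × 10^-3 mol
n(Cu2+) in the aliquot = 2.77 × 10^-3 mol (1:1 ratio)
[Cu2+]_dilute = 2.77 × 10^-3 / 0.0500 = 0.0554 mol/L
Dilution factor = 100.0 / 25.3 = 3.953
[Cu2+]_stock = 0.0554 × 3.953 = 0.219 mol/L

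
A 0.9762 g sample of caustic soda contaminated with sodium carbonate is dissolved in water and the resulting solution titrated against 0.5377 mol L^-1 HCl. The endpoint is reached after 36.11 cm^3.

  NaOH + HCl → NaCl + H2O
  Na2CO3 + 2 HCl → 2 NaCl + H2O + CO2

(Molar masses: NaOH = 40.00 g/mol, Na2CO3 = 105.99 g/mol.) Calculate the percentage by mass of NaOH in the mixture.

16.64 %

n(HCl) = 0.03611 × 0.5377 = 0.01942 mol
Let x = n(NaOH), y = n(Na2CO3).
Titrant: 1x + 2y = 0.01942;  mass: 40.00x + 105.99y = 0.9762
Solving, x = 4.061 × 10^-3 mol, y = 7.678 × 10^-3 mol
mass of NaOH = 4.061 × 10^-3 × 40.00 = 0.1624 g
% NaOH = 0.1624 / 0.9762 × 100 = 16.64 %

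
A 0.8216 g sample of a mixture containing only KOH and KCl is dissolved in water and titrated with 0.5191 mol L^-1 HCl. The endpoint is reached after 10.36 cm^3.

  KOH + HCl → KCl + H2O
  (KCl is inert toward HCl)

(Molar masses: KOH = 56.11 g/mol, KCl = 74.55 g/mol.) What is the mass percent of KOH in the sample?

36.73 %

n(HCl) = 0.01036 × 0.5191 = 5.378 × 10^-3 mol
Let x = n(KOH), y = n(KCl).
Titrant: 1x = 5.378 × 10^-3;  mass: 56.11x + 74.55y = 0.8216
Solving, x = 5.378 × 10^-3 mol, y = 6.973 × 10^-3 mol
mass of KOH = 5.378 × 10^-3 × 56.11 = 0.3018 g
% KOH = 0.3018 / 0.8216 × 100 = 36.73 %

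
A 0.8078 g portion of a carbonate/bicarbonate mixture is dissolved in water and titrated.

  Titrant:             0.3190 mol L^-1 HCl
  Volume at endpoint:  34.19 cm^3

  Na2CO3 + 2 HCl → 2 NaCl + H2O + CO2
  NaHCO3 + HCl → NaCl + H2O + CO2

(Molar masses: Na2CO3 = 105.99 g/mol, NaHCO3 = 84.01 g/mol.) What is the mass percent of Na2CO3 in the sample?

22.94 %

n(HCl) = 0.03419 × 0.3190 = 0.01091 mol
Let x = n(Na2CO3), y = n(NaHCO3).
Titrant: 2x + 1y = 0.01091;  mass: 105.99x + 84.01y = 0.8078
Solving, x = 1.749 × 10^-3 mol, y = 7.409 × 10^-3 mol
mass of Na2CO3 = 1.749 × 10^-3 × 105.99 = 0.1853 g
% Na2CO3 = 0.1853 / 0.8078 × 100 = 22.94 %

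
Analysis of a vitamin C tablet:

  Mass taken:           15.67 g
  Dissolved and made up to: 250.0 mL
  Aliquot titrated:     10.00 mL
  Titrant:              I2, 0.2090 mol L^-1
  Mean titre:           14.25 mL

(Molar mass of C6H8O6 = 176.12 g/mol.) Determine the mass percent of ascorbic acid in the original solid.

C6H8O6 + I2 → C6H6O6 + 2 HI
n(I2) per titration = 0.01425 × 0.2090 = 2.978 × 10^-3 mol
n(C6H8O6) in each aliquot = 2.978 × 10^-3 mol (1:1 ratio)
n(C6H8O6) in the whole flask = 2.978 × 10^-3 × 250.0/10.00 = 0.07446 mol
mass of C6H8O6 = 0.07446 × 176.12 = 13.11 g
% C6H8O6 = 13.11 / 15.67 × 100 = 83.68 %

83.68 %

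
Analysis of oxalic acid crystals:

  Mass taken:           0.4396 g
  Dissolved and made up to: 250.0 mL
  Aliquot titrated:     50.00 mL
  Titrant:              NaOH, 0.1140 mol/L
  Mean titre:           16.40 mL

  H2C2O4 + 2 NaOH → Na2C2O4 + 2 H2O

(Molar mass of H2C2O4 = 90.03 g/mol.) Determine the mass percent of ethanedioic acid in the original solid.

95.72 %

n(NaOH) per titration = 0.01640 × 0.1140 = 1.870 × 10^-3 mol
From the 1:2 ratio, n(H2C2O4) in each aliquot = 1/2 × 1.870 × 10^-3 = 9.348 × 10^-4 mol
n(H2C2O4) in the whole flask = 9.348 × 10^-4 × 250.0/50.00 = 4.674 × 10^-3 mol
mass of H2C2O4 = 4.674 × 10^-3 × 90.03 = 0.4208 g
% H2C2O4 = 0.4208 / 0.4396 × 100 = 95.72 %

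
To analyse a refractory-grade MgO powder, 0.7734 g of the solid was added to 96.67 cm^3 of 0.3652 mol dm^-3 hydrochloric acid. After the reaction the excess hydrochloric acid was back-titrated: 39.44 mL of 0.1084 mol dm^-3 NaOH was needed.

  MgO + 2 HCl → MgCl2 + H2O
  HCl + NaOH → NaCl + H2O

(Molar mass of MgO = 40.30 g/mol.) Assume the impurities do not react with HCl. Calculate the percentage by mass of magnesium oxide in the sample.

n(HCl) added = 0.09667 × 0.3652 = 0.03530 mol
n(NaOH) used in back-titration = 0.03944 × 0.1084 = 4.275 × 10^-3 mol
n(HCl) left over = 4.275 × 10^-3 mol (1:1 ratio)
n(HCl) consumed by analyte = 0.03530 − 4.275 × 10^-3 = 0.03103 mol
From the 1:2 ratio, n(MgO) = 1/2 × 0.03103 = 0.01551 mol
mass of MgO = 0.01551 × 40.30 = 0.6252 g
% MgO = 0.6252 / 0.7734 × 100 = 80.84 %

80.84 %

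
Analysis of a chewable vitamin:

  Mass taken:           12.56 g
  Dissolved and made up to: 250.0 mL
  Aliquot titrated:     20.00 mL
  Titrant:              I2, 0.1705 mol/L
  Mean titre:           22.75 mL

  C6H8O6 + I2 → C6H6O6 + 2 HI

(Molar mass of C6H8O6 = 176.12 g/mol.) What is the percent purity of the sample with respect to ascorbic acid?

67.99 %

n(I2) per titration = 0.02275 × 0.1705 = 3.879 × 10^-3 mol
n(C6H8O6) in each aliquot = 3.879 × 10^-3 mol (1:1 ratio)
n(C6H8O6) in the whole flask = 3.879 × 10^-3 × 250.0/20.00 = 0.04849 mol
mass of C6H8O6 = 0.04849 × 176.12 = 8.539 g
% C6H8O6 = 8.539 / 12.56 × 100 = 67.99 %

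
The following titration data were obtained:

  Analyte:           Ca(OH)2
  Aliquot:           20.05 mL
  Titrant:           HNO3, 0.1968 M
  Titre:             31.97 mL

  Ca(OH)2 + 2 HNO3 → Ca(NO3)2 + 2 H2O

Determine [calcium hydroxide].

n(HNO3) = 0.03197 L × 0.1968 mol/L = 6.292 × 10^-3 mol
From the 1:2 mole ratio, n(Ca(OH)2) = 1/2 × 6.292 × 10^-3 = 3.146 × 10^-3 mol
[Ca(OH)2] = 3.146 × 10^-3 mol / 0.02005 L = 0.1569 mol/L

0.1569 M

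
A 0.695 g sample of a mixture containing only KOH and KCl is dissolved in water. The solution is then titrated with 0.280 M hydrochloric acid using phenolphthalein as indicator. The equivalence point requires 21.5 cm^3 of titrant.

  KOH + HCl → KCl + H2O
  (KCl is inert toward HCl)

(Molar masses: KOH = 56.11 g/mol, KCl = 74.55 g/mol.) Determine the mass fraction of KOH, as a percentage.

n(HCl) = 0.0215 × 0.280 = 6.02 × 10^-3 mol
Let x = n(KOH), y = n(KCl).
Titrant: 1x = 6.02 × 10^-3;  mass: 56.11x + 74.55y = 0.695
Solving, x = 6.02 × 10^-3 mol, y = 4.79 × 10^-3 mol
mass of KOH = 6.02 × 10^-3 × 56.11 = 0.338 g
% KOH = 0.338 / 0.695 × 100 = 48.6 %

48.6 %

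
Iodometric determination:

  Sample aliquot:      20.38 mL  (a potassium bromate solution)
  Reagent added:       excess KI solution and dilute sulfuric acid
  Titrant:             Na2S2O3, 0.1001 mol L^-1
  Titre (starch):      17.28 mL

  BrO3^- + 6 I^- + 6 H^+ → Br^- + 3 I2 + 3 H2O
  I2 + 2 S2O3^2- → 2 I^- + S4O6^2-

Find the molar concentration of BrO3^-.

0.01415 mol/L

n(S2O3^2-) = 0.01728 × 0.1001 = 1.730 × 10^-3 mol
n(I2) = n(S2O3^2-)/2 = 8.649 × 10^-4 mol
From the 1:3 ratio, n(BrO3^-) in the aliquot = 1/3 × 8.649 × 10^-4 = 2.883 × 10^-4 mol
[BrO3^-] = 2.883 × 10^-4 / 0.02038 = 0.01415 mol/L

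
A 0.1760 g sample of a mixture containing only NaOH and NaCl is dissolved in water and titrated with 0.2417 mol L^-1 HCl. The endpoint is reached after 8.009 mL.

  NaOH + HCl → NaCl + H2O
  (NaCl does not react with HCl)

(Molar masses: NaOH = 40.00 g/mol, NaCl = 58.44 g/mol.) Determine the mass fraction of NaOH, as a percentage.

43.99 %

n(HCl) = 0.008009 × 0.2417 = 1.936 × 10^-3 mol
Let x = n(NaOH), y = n(NaCl).
Titrant: 1x = 1.936 × 10^-3;  mass: 40.00x + 58.44y = 0.1760
Solving, x = 1.936 × 10^-3 mol, y = 1.687 × 10^-3 mol
mass of NaOH = 1.936 × 10^-3 × 40.00 = 0.07743 g
% NaOH = 0.07743 / 0.1760 × 100 = 43.99 %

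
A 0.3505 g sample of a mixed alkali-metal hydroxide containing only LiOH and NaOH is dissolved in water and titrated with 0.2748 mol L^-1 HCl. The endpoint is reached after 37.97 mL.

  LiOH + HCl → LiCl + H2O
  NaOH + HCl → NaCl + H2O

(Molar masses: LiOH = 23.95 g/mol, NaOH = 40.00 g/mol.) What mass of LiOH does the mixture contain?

0.09978 g

n(HCl) = 0.03797 × 0.2748 = 0.01043 mol
Let x = n(LiOH), y = n(NaOH).
Titrant: 1x + 1y = 0.01043;  mass: 23.95x + 40.00y = 0.3505
Solving, x = 4.166 × 10^-3 mol, y = 6.268 × 10^-3 mol
mass of LiOH = 4.166 × 10^-3 × 23.95 = 0.09978 g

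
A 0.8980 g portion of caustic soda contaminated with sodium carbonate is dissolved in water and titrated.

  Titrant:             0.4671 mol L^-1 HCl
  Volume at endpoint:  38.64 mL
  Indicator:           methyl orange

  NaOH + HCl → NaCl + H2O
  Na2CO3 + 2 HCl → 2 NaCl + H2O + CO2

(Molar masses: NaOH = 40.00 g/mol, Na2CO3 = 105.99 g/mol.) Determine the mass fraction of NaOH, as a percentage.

n(HCl) = 0.03864 × 0.4671 = 0.01805 mol
Let x = n(NaOH), y = n(Na2CO3).
Titrant: 1x + 2y = 0.01805;  mass: 40.00x + 105.99y = 0.8980
Solving, x = 4.501 × 10^-3 mol, y = 6.774 × 10^-3 mol
mass of NaOH = 4.501 × 10^-3 × 40.00 = 0.1800 g
% NaOH = 0.1800 / 0.8980 × 100 = 20.05 %

20.05 %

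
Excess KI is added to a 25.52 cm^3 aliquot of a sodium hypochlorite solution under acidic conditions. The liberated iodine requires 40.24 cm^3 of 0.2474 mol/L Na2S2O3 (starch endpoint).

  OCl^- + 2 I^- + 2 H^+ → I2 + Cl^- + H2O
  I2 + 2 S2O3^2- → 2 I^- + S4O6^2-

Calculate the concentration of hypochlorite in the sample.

0.1951 mol/L

n(S2O3^2-) = 0.04024 × 0.2474 = 9.955 × 10^-3 mol
n(I2) = n(S2O3^2-)/2 = 4.978 × 10^-3 mol
n(OCl^-) in the aliquot = 4.978 × 10^-3 mol (1:1 ratio)
[OCl^-] = 4.978 × 10^-3 / 0.02552 = 0.1951 mol/L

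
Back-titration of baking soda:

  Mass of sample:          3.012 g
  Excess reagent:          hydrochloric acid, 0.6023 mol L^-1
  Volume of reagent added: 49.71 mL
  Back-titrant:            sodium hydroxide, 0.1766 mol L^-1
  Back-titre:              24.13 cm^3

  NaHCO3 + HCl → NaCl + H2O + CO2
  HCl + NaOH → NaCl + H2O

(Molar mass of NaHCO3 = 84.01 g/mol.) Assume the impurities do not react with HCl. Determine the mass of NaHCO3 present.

n(HCl) added = 0.04971 × 0.6023 = 0.02994 mol
n(NaOH) used in back-titration = 0.02413 × 0.1766 = 4.261 × 10^-3 mol
n(HCl) left over = 4.261 × 10^-3 mol (1:1 ratio)
n(HCl) consumed by analyte = 0.02994 − 4.261 × 10^-3 = 0.02568 mol
n(NaHCO3) = 0.02568 mol (1:1 ratio)
mass of NaHCO3 = 0.02568 × 84.01 = 2.157 g

2.157 g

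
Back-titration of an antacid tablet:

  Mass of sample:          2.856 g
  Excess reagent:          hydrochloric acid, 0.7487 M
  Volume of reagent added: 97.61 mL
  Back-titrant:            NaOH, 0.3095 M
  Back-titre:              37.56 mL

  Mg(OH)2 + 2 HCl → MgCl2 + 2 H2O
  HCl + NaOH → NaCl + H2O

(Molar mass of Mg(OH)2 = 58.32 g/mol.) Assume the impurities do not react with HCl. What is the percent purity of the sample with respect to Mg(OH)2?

n(HCl) added = 0.09761 × 0.7487 = 0.07308 mol
n(NaOH) used in back-titration = 0.03756 × 0.3095 = 0.01162 mol
n(HCl) left over = 0.01162 mol (1:1 ratio)
n(HCl) consumed by analyte = 0.07308 − 0.01162 = 0.06146 mol
From the 1:2 ratio, n(Mg(OH)2) = 1/2 × 0.06146 = 0.03073 mol
mass of Mg(OH)2 = 0.03073 × 58.32 = 1.792 g
% Mg(OH)2 = 1.792 / 2.856 × 100 = 62.75 %

62.75 %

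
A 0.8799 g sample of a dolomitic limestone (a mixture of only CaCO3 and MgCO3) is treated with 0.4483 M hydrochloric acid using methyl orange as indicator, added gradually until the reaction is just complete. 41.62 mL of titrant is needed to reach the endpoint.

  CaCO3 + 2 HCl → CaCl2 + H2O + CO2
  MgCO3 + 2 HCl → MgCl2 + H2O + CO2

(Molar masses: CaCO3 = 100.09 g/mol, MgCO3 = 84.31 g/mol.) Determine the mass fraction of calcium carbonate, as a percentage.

n(HCl) = 0.04162 × 0.4483 = 0.01866 mol
Let x = n(CaCO3), y = n(MgCO3).
Titrant: 2x + 2y = 0.01866;  mass: 100.09x + 84.31y = 0.8799
Solving, x = 5.916 × 10^-3 mol, y = 3.413 × 10^-3 mol
mass of CaCO3 = 5.916 × 10^-3 × 100.09 = 0.5922 g
% CaCO3 = 0.5922 / 0.8799 × 100 = 67.30 %

67.30 %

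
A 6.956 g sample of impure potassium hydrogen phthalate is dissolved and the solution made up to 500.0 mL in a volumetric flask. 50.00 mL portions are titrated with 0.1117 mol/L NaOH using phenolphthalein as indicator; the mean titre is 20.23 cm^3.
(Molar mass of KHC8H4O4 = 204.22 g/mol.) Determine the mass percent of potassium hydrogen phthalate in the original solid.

KHC8H4O4 + NaOH → KNaC8H4O4 + H2O
n(NaOH) per titration = 0.02023 × 0.1117 = 2.260 × 10^-3 mol
n(KHC8H4O4) in each aliquot = 2.260 × 10^-3 mol (1:1 ratio)
n(KHC8H4O4) in the whole flask = 2.260 × 10^-3 × 500.0/50.00 = 0.02260 mol
mass of KHC8H4O4 = 0.02260 × 204.22 = 4.615 g
% KHC8H4O4 = 4.615 / 6.956 × 100 = 66.34 %

66.34 %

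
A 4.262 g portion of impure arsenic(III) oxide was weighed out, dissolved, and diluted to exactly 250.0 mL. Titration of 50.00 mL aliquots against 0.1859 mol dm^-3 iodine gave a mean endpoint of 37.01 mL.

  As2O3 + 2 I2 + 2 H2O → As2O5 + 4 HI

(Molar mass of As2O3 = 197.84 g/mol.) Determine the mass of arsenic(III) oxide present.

3.403 g

n(I2) per titration = 0.03701 × 0.1859 = 6.880 × 10^-3 mol
From the 1:2 ratio, n(As2O3) in each aliquot = 1/2 × 6.880 × 10^-3 = 3.440 × 10^-3 mol
n(As2O3) in the whole flask = 3.440 × 10^-3 × 250.0/50.00 = 0.01720 mol
mass of As2O3 = 0.01720 × 197.84 = 3.403 g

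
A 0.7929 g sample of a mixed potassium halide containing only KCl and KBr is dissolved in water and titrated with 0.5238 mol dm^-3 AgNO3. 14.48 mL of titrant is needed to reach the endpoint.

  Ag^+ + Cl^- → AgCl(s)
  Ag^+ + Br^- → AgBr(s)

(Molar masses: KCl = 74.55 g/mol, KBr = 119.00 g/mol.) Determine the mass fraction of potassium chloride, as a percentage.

n(AgNO3) = 0.01448 × 0.5238 = 7.585 × 10^-3 mol
Let x = n(KCl), y = n(KBr).
Titrant: 1x + 1y = 7.585 × 10^-3;  mass: 74.55x + 119.00y = 0.7929
Solving, x = 2.467 × 10^-3 mol, y = 5.117 × 10^-3 mol
mass of KCl = 2.467 × 10^-3 × 74.55 = 0.1839 g
% KCl = 0.1839 / 0.7929 × 100 = 23.20 %

23.20 %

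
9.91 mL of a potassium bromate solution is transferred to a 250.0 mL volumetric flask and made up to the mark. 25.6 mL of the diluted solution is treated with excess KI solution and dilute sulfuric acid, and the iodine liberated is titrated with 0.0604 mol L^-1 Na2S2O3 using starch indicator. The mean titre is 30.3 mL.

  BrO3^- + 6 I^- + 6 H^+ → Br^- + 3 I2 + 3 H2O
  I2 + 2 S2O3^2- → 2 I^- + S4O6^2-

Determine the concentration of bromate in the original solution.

n(S2O3^2-) = 0.0303 × 0.0604 = 1.83 × 10^-3 mol
n(I2) = n(S2O3^2-)/2 = 9.15 × 10^-4 mol
From the 1:3 ratio, n(BrO3^-) in the aliquot = 1/3 × 9.15 × 10^-4 = 3.05 × 10^-4 mol
[BrO3^-]_dilute = 3.05 × 10^-4 / 0.0256 = 0.0119 mol/L
[BrO3^-]_original = 0.0119 × 250.0/9.91 = 0.301 mol/L

0.301 mol/L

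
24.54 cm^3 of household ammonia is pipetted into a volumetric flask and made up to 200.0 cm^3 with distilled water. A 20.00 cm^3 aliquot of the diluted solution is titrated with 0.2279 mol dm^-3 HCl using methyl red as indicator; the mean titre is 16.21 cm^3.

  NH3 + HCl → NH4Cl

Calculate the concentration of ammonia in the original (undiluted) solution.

n(HCl) = 0.01621 × 0.2279 = 3.694 × 10^-3 mol
n(NH3) in the aliquot = 3.694 × 10^-3 mol (1:1 ratio)
[NH3]_dilute = 3.694 × 10^-3 / 0.02000 = 0.1847 mol/L
Dilution factor = 200.0 / 24.54 = 8.150
[NH3]_stock = 0.1847 × 8.150 = 1.505 mol/L

1.505 mol/L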